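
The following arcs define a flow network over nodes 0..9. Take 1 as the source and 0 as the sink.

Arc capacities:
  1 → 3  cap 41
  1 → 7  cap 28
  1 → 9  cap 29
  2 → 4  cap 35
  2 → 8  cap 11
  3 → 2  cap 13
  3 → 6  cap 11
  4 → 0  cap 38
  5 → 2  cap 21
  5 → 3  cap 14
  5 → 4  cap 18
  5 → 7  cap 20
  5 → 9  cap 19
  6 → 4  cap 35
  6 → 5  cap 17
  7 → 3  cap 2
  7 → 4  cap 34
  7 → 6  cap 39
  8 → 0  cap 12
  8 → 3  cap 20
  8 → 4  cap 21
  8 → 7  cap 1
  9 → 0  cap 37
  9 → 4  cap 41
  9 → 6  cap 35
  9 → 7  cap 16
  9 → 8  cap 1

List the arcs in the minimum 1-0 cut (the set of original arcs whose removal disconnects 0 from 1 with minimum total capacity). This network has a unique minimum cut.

augment #1: 1→9→0 push 29
augment #2: 1→7→4→0 push 28
augment #3: 1→3→2→4→0 push 10
augment #4: 1→3→2→8→0 push 3
augment #5: 1→3→6→5→9→0 push 8
augment #6: 1→3→6→4→2→8→0 push 3
max flow = 81; residual-reachable set from 1 gives S-side
cut edges (S→T): {(1,7), (1,9), (3,2), (3,6)} total cap 81

Min-cut arcs: {(1,7), (1,9), (3,2), (3,6)} (total capacity 81)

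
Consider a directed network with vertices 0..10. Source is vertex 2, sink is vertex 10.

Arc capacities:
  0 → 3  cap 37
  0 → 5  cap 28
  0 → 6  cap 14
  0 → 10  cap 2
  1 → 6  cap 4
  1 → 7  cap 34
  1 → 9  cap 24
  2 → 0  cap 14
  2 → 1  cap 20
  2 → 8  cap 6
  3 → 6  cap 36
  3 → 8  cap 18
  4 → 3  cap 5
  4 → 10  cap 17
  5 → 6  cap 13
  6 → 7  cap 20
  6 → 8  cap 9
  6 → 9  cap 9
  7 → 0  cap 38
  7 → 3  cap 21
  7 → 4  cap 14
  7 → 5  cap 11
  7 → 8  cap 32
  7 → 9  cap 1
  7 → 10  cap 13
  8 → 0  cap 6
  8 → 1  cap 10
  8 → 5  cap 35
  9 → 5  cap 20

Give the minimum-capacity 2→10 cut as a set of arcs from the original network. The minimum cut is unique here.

Min-cut arcs: {(0,10), (7,4), (7,10)} (total capacity 29)

augment #1: 2→0→10 push 2
augment #2: 2→1→7→10 push 13
augment #3: 2→1→7→4→10 push 7
augment #4: 2→0→6→7→4→10 push 7
max flow = 29; residual-reachable set from 2 gives S-side
cut edges (S→T): {(0,10), (7,4), (7,10)} total cap 29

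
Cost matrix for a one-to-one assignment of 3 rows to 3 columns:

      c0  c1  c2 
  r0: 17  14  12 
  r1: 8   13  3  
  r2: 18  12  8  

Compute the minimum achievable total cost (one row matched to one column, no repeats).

Minimum assignment cost: 30

optimal assignment: row0→col1 (cost 14), row1→col0 (cost 8), row2→col2 (cost 8)
total = 14 + 8 + 8 = 30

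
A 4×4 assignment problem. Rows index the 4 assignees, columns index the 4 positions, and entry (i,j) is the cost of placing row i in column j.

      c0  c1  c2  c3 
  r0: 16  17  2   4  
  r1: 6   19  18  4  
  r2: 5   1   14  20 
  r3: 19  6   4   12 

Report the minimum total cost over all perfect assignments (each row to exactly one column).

optimal assignment: row0→col3 (cost 4), row1→col0 (cost 6), row2→col1 (cost 1), row3→col2 (cost 4)
total = 4 + 6 + 1 + 4 = 15

Minimum assignment cost: 15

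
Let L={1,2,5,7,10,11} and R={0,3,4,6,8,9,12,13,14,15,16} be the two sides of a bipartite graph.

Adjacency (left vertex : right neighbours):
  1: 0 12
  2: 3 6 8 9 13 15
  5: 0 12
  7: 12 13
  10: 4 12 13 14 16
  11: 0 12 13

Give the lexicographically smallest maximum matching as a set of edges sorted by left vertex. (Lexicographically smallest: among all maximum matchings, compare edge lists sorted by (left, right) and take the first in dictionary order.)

Lex-smallest maximum matching: {(1,0), (2,3), (5,12), (7,13), (10,4)}

|M| = 5 (so the lex-smallest maximum matching has 5 edges)
process left vertices in ascending order; for each, take the smallest-labelled available neighbour that still permits 5 edges overall, or leave it unmatched if none does
lex-smallest matching: {1-0, 2-3, 5-12, 7-13, 10-4}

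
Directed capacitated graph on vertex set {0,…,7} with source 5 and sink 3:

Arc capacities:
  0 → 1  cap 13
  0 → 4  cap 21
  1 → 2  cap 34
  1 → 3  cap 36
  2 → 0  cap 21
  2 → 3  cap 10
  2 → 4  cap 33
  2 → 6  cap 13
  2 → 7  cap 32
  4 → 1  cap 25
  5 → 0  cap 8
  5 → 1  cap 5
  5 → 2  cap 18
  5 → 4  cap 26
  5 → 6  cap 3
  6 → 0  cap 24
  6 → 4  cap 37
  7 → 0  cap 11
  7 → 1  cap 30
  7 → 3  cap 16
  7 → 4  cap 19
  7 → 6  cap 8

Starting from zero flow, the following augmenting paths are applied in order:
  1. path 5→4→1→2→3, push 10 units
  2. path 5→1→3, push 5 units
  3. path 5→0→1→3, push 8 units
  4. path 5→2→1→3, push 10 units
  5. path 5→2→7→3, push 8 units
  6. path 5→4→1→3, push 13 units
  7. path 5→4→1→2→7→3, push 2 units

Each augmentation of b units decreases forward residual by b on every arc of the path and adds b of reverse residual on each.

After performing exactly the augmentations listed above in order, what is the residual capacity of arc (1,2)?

after path 1 (5→4→1→2→3, push 10): res(1,2)=24
after path 2 (5→1→3, push 5): res(1,2)=24
after path 3 (5→0→1→3, push 8): res(1,2)=24
after path 4 (5→2→1→3, push 10): res(1,2)=34
after path 5 (5→2→7→3, push 8): res(1,2)=34
after path 6 (5→4→1→3, push 13): res(1,2)=34
after path 7 (5→4→1→2→7→3, push 2): res(1,2)=32

Residual capacity of (1,2): 32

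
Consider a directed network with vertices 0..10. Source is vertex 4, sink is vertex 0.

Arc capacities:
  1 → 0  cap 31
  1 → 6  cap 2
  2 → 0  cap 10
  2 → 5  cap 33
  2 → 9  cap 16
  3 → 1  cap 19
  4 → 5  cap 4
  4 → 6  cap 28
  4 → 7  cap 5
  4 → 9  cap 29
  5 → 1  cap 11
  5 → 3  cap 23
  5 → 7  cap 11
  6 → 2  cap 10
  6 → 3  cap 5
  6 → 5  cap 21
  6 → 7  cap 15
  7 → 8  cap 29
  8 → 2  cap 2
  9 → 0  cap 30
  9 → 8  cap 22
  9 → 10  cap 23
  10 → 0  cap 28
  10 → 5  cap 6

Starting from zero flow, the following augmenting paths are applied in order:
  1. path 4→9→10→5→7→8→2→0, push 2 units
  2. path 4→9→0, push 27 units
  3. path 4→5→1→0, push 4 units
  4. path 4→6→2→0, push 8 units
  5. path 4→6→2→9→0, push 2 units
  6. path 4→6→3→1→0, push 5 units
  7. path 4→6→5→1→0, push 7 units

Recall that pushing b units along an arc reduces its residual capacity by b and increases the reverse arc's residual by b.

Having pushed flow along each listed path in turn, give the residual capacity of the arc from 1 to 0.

after path 1 (4→9→10→5→7→8→2→0, push 2): res(1,0)=31
after path 2 (4→9→0, push 27): res(1,0)=31
after path 3 (4→5→1→0, push 4): res(1,0)=27
after path 4 (4→6→2→0, push 8): res(1,0)=27
after path 5 (4→6→2→9→0, push 2): res(1,0)=27
after path 6 (4→6→3→1→0, push 5): res(1,0)=22
after path 7 (4→6→5→1→0, push 7): res(1,0)=15

Residual capacity of (1,0): 15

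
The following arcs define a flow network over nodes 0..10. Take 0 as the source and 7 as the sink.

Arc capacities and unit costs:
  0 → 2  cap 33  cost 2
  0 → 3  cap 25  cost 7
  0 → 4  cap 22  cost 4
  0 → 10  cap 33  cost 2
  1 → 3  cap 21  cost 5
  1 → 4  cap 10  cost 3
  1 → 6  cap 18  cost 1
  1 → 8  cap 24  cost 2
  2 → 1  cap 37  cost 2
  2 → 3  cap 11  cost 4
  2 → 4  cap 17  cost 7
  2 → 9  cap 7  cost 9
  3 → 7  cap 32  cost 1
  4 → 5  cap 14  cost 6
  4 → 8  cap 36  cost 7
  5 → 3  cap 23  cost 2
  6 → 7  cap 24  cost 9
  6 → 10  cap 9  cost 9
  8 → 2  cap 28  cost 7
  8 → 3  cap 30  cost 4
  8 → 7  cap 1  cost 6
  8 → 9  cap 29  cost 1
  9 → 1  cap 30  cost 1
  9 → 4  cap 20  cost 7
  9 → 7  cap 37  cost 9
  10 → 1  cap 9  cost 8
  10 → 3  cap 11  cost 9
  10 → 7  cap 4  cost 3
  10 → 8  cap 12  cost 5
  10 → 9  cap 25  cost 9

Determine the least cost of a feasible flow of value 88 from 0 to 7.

Minimum cost for 88 units: 1129

shortest-cost path #1: 0→10→7 push 4 @ unit cost 5 (adds 20)
shortest-cost path #2: 0→2→3→7 push 11 @ unit cost 7 (adds 77)
shortest-cost path #3: 0→3→7 push 21 @ unit cost 8 (adds 168)
shortest-cost path #4: 0→2→1→8→7 push 1 @ unit cost 12 (adds 12)
shortest-cost path #5: 0→2→1→6→7 push 18 @ unit cost 14 (adds 252)
shortest-cost path #6: 0→2→1→8→9→7 push 3 @ unit cost 16 (adds 48)
shortest-cost path #7: 0→10→8→9→7 push 12 @ unit cost 17 (adds 204)
shortest-cost path #8: 0→3→2→1→8→9→7 push 4 @ unit cost 17 (adds 68)
shortest-cost path #9: 0→10→9→7 push 14 @ unit cost 20 (adds 280)
total cost = 1129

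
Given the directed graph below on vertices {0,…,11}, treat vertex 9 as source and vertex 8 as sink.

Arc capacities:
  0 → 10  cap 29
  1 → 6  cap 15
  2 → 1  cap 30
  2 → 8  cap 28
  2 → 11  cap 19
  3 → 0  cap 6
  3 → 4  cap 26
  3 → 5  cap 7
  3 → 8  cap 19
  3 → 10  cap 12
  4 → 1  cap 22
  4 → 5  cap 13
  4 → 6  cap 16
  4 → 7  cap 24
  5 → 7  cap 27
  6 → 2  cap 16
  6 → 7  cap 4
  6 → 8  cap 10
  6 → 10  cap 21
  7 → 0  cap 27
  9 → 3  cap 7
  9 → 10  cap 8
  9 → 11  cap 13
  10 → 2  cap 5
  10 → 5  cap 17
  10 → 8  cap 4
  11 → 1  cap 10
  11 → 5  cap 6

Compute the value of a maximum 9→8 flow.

Maximum flow value: 26

augment #1: 9→3→8 bottleneck 7, total now 7
augment #2: 9→10→8 bottleneck 4, total now 11
augment #3: 9→10→2→8 bottleneck 4, total now 15
augment #4: 9→11→1→6→8 bottleneck 10, total now 25
augment #5: 9→11→5→7→0→10→2→8 bottleneck 1, total now 26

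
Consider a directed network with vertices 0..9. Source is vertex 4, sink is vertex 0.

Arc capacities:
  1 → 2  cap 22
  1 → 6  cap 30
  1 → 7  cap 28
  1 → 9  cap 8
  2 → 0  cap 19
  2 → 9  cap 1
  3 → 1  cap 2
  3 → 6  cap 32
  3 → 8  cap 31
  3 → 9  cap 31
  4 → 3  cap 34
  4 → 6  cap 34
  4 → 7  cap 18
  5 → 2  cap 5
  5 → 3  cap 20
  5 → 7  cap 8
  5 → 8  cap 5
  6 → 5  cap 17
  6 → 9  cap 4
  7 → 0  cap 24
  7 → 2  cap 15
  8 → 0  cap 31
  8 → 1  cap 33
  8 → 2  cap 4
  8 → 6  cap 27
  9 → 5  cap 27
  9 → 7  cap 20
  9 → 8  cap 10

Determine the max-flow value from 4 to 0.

augment #1: 4→7→0 bottleneck 18, total now 18
augment #2: 4→3→8→0 bottleneck 31, total now 49
augment #3: 4→3→1→2→0 bottleneck 2, total now 51
augment #4: 4→3→9→7→0 bottleneck 1, total now 52
augment #5: 4→6→5→2→0 bottleneck 5, total now 57
augment #6: 4→6→5→7→0 bottleneck 5, total now 62
augment #7: 4→6→5→7→2→0 bottleneck 3, total now 65
augment #8: 4→6→5→8→2→0 bottleneck 4, total now 69
augment #9: 4→6→9→7→2→0 bottleneck 4, total now 73

Maximum flow value: 73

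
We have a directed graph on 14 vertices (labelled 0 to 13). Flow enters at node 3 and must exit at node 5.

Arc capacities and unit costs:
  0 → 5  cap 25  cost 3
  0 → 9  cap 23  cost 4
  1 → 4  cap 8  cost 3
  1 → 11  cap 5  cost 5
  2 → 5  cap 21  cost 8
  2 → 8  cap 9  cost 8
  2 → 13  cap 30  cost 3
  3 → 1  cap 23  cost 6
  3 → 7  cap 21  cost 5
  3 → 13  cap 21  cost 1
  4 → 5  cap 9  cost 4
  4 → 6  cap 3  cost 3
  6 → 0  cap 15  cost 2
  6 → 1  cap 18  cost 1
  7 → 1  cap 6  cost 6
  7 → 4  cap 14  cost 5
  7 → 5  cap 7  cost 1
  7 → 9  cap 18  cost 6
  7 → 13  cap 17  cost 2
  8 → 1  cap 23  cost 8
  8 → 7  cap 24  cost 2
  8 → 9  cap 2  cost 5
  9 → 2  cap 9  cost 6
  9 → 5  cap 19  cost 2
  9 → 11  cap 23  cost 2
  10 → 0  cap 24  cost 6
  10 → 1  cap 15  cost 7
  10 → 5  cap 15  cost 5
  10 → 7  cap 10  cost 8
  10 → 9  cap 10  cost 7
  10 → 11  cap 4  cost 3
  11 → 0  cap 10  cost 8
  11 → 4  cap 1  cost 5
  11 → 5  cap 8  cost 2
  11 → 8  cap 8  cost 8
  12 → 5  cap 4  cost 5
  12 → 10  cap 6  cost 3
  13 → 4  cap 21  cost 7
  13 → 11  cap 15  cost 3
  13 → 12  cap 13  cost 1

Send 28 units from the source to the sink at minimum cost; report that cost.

Minimum cost for 28 units: 214

shortest-cost path #1: 3→7→5 push 7 @ unit cost 6 (adds 42)
shortest-cost path #2: 3→13→11→5 push 8 @ unit cost 6 (adds 48)
shortest-cost path #3: 3→13→12→5 push 4 @ unit cost 7 (adds 28)
shortest-cost path #4: 3→13→12→10→5 push 6 @ unit cost 10 (adds 60)
shortest-cost path #5: 3→13→4→5 push 3 @ unit cost 12 (adds 36)
total cost = 214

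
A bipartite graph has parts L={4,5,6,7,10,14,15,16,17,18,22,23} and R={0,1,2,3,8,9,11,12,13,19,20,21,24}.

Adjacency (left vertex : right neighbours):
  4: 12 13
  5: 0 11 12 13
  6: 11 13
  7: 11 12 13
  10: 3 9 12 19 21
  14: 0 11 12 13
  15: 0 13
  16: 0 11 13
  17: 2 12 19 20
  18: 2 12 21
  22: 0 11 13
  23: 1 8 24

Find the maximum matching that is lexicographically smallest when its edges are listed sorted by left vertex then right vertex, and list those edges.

Lex-smallest maximum matching: {(4,12), (5,0), (6,11), (7,13), (10,3), (17,2), (18,21), (23,1)}

|M| = 8 (so the lex-smallest maximum matching has 8 edges)
process left vertices in ascending order; for each, take the smallest-labelled available neighbour that still permits 8 edges overall, or leave it unmatched if none does
lex-smallest matching: {4-12, 5-0, 6-11, 7-13, 10-3, 17-2, 18-21, 23-1}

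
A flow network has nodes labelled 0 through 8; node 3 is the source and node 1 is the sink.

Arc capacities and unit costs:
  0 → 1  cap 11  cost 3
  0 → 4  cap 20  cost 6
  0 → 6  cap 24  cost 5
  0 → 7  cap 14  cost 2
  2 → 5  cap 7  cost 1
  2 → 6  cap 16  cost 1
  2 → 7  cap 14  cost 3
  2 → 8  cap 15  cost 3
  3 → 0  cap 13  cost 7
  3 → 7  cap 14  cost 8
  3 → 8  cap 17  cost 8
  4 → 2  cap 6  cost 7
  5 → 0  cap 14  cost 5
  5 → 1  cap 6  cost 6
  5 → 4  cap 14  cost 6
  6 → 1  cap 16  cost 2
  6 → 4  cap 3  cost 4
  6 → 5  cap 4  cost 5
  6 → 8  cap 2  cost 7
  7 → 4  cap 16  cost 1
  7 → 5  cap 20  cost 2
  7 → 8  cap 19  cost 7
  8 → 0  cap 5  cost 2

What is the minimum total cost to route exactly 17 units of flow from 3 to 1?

shortest-cost path #1: 3→0→1 push 11 @ unit cost 10 (adds 110)
shortest-cost path #2: 3→0→6→1 push 2 @ unit cost 14 (adds 28)
shortest-cost path #3: 3→7→5→1 push 4 @ unit cost 16 (adds 64)
total cost = 202

Minimum cost for 17 units: 202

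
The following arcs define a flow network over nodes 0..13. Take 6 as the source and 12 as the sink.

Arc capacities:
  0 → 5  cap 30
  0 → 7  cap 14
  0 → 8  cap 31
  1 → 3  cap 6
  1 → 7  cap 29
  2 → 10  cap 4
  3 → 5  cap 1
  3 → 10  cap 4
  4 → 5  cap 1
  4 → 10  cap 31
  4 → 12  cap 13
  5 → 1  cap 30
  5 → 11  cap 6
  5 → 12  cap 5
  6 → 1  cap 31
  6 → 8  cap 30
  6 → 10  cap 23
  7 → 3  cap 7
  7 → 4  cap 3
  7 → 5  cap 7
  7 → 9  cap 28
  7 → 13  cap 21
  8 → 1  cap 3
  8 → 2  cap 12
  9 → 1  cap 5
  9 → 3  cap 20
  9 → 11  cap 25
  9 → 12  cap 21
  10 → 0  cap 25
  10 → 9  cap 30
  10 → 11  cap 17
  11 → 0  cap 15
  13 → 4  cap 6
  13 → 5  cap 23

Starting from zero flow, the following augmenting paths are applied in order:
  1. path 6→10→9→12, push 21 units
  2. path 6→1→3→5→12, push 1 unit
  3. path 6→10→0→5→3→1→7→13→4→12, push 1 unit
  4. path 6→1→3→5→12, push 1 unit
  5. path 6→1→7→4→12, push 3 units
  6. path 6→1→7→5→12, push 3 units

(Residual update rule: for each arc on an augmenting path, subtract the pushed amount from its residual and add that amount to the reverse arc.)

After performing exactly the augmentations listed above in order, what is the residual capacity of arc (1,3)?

Residual capacity of (1,3): 5

after path 1 (6→10→9→12, push 21): res(1,3)=6
after path 2 (6→1→3→5→12, push 1): res(1,3)=5
after path 3 (6→10→0→5→3→1→7→13→4→12, push 1): res(1,3)=6
after path 4 (6→1→3→5→12, push 1): res(1,3)=5
after path 5 (6→1→7→4→12, push 3): res(1,3)=5
after path 6 (6→1→7→5→12, push 3): res(1,3)=5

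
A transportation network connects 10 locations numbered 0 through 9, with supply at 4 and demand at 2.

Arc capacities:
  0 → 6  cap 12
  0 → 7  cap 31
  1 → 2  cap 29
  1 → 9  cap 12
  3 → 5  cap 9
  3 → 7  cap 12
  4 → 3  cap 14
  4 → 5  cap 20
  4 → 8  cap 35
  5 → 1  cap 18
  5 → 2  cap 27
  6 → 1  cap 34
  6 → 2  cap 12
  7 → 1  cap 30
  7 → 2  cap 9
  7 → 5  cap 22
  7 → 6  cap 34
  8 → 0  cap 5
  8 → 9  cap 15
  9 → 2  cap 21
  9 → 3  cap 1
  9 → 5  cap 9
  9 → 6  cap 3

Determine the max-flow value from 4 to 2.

augment #1: 4→5→2 bottleneck 20, total now 20
augment #2: 4→3→5→2 bottleneck 7, total now 27
augment #3: 4→3→7→2 bottleneck 7, total now 34
augment #4: 4→8→9→2 bottleneck 15, total now 49
augment #5: 4→8→0→6→2 bottleneck 5, total now 54

Maximum flow value: 54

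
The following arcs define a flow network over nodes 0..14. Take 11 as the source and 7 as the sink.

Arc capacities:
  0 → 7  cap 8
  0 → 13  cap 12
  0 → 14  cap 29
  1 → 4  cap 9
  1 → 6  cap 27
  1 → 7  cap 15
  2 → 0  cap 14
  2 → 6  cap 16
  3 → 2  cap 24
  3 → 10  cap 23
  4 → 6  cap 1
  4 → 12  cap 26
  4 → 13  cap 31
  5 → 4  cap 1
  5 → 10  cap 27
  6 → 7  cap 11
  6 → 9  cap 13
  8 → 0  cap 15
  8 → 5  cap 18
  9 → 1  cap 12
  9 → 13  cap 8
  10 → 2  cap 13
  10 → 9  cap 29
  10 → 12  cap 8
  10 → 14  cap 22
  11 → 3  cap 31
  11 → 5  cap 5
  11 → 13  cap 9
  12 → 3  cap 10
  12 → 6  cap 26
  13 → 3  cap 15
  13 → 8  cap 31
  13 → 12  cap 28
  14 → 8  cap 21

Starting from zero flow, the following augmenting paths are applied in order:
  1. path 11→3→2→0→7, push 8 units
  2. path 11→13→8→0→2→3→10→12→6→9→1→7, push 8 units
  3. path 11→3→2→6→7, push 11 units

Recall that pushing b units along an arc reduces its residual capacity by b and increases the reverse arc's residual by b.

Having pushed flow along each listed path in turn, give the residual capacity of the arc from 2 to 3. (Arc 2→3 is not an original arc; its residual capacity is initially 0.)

after path 1 (11→3→2→0→7, push 8): res(2,3)=8
after path 2 (11→13→8→0→2→3→10→12→6→9→1→7, push 8): res(2,3)=0
after path 3 (11→3→2→6→7, push 11): res(2,3)=11

Residual capacity of (2,3): 11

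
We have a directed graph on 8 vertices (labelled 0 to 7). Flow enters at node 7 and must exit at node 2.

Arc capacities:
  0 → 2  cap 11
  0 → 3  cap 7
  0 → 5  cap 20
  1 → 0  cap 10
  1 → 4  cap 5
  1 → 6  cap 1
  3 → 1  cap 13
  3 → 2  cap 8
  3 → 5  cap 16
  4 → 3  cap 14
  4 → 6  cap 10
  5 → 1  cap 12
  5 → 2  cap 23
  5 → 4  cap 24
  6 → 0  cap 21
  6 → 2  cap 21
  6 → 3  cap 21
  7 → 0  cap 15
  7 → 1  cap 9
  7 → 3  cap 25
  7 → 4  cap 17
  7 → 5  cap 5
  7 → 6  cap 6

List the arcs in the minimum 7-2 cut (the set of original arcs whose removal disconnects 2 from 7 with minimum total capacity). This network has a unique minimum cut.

augment #1: 7→0→2 push 11
augment #2: 7→3→2 push 8
augment #3: 7→5→2 push 5
augment #4: 7→6→2 push 6
augment #5: 7→0→5→2 push 4
augment #6: 7→1→6→2 push 1
augment #7: 7→3→5→2 push 14
augment #8: 7→4→6→2 push 10
max flow = 59; residual-reachable set from 7 gives S-side
cut edges (S→T): {(0,2), (1,6), (3,2), (4,6), (5,2), (7,6)} total cap 59

Min-cut arcs: {(0,2), (1,6), (3,2), (4,6), (5,2), (7,6)} (total capacity 59)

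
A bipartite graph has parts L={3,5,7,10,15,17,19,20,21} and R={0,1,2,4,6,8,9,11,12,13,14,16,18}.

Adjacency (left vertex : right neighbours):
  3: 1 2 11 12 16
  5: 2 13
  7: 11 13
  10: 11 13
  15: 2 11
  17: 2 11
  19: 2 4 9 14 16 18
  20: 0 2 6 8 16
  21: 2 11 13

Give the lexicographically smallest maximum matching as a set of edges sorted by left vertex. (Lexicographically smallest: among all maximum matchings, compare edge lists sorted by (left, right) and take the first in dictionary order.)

Lex-smallest maximum matching: {(3,1), (5,2), (7,11), (10,13), (19,4), (20,0)}

|M| = 6 (so the lex-smallest maximum matching has 6 edges)
process left vertices in ascending order; for each, take the smallest-labelled available neighbour that still permits 6 edges overall, or leave it unmatched if none does
lex-smallest matching: {3-1, 5-2, 7-11, 10-13, 19-4, 20-0}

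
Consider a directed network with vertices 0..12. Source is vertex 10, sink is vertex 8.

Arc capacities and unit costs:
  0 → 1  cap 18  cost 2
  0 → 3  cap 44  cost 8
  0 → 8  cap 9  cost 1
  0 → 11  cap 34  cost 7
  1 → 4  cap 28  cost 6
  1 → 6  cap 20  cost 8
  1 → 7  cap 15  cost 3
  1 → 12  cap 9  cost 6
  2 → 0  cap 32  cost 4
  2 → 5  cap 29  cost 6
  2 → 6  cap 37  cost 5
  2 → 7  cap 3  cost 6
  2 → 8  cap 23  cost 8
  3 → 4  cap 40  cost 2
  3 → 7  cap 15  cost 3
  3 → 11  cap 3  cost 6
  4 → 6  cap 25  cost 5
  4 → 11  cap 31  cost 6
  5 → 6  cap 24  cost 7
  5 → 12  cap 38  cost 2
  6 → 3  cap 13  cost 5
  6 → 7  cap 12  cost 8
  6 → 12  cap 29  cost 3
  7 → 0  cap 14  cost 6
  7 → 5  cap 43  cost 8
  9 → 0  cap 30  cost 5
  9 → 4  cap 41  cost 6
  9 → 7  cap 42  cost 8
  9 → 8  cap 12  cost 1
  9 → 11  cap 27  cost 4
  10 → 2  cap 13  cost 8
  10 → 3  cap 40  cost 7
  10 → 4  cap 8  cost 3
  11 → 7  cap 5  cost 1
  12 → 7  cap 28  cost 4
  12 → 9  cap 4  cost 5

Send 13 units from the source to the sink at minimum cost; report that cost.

Minimum cost for 13 units: 181

shortest-cost path #1: 10→2→0→8 push 9 @ unit cost 13 (adds 117)
shortest-cost path #2: 10→2→8 push 4 @ unit cost 16 (adds 64)
total cost = 181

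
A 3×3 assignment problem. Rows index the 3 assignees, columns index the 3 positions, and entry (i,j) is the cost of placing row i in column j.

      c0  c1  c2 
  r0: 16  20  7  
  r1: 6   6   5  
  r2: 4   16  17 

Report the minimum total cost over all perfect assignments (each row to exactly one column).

Minimum assignment cost: 17

optimal assignment: row0→col2 (cost 7), row1→col1 (cost 6), row2→col0 (cost 4)
total = 7 + 6 + 4 = 17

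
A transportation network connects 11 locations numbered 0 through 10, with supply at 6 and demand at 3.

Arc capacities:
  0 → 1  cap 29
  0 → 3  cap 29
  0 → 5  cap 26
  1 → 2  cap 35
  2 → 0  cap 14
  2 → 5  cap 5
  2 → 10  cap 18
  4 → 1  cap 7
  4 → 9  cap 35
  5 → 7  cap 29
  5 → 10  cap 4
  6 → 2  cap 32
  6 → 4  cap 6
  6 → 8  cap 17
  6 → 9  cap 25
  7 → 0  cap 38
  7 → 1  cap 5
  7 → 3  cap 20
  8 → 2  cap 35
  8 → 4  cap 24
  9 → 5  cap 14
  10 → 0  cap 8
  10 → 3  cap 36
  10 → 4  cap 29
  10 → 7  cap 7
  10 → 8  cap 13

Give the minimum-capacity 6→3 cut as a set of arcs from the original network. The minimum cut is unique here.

Min-cut arcs: {(2,0), (2,5), (2,10), (9,5)} (total capacity 51)

augment #1: 6→2→0→3 push 14
augment #2: 6→2→10→3 push 18
augment #3: 6→9→5→7→3 push 14
augment #4: 6→8→2→5→7→3 push 5
max flow = 51; residual-reachable set from 6 gives S-side
cut edges (S→T): {(2,0), (2,5), (2,10), (9,5)} total cap 51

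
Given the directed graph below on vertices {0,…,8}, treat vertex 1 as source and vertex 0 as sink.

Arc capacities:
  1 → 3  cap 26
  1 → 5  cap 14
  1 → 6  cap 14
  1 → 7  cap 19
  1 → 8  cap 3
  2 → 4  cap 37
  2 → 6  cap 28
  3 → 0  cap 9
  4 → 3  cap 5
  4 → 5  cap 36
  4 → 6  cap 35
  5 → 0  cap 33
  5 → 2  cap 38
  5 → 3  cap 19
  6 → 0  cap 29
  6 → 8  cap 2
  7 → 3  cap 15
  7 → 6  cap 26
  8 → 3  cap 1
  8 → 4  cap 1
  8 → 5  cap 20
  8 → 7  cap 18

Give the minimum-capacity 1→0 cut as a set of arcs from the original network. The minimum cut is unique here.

augment #1: 1→3→0 push 9
augment #2: 1→5→0 push 14
augment #3: 1→6→0 push 14
augment #4: 1→7→6→0 push 15
augment #5: 1→8→5→0 push 3
augment #6: 1→7→6→8→5→0 push 2
max flow = 57; residual-reachable set from 1 gives S-side
cut edges (S→T): {(1,5), (1,8), (3,0), (6,0), (6,8)} total cap 57

Min-cut arcs: {(1,5), (1,8), (3,0), (6,0), (6,8)} (total capacity 57)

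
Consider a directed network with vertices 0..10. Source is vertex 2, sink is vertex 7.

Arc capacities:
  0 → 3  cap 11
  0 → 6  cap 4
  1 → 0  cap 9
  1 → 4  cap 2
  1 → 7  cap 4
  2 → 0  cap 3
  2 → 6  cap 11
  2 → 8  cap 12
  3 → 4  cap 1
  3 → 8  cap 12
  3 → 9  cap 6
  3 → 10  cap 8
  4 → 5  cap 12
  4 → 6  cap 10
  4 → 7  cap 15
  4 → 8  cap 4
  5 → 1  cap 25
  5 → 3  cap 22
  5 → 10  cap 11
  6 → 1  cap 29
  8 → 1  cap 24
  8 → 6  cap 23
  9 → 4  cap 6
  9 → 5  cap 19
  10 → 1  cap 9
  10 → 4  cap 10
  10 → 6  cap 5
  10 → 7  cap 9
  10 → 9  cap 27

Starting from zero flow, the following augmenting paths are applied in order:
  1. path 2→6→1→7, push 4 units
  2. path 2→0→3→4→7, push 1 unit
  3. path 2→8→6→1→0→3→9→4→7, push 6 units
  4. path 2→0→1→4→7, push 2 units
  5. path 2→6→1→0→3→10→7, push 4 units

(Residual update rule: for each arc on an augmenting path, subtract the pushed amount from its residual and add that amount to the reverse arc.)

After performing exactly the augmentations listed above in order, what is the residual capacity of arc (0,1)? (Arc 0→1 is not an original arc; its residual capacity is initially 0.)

after path 1 (2→6→1→7, push 4): res(0,1)=0
after path 2 (2→0→3→4→7, push 1): res(0,1)=0
after path 3 (2→8→6→1→0→3→9→4→7, push 6): res(0,1)=6
after path 4 (2→0→1→4→7, push 2): res(0,1)=4
after path 5 (2→6→1→0→3→10→7, push 4): res(0,1)=8

Residual capacity of (0,1): 8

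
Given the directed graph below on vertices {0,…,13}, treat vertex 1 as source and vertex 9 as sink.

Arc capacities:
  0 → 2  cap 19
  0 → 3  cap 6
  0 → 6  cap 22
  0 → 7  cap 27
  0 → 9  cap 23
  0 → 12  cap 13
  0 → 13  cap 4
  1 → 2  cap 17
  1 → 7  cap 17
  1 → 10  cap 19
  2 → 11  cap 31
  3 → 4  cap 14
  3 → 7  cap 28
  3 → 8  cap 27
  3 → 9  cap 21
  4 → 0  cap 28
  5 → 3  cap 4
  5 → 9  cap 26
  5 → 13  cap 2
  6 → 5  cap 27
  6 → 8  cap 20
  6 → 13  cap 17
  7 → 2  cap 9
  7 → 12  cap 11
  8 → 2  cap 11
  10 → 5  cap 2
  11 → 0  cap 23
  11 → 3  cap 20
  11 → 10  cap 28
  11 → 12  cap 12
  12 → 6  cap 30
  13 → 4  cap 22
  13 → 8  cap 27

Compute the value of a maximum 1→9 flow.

Maximum flow value: 36

augment #1: 1→10→5→9 bottleneck 2, total now 2
augment #2: 1→2→11→0→9 bottleneck 17, total now 19
augment #3: 1→7→2→11→0→9 bottleneck 6, total now 25
augment #4: 1→7→2→11→3→9 bottleneck 3, total now 28
augment #5: 1→7→12→6→5→9 bottleneck 8, total now 36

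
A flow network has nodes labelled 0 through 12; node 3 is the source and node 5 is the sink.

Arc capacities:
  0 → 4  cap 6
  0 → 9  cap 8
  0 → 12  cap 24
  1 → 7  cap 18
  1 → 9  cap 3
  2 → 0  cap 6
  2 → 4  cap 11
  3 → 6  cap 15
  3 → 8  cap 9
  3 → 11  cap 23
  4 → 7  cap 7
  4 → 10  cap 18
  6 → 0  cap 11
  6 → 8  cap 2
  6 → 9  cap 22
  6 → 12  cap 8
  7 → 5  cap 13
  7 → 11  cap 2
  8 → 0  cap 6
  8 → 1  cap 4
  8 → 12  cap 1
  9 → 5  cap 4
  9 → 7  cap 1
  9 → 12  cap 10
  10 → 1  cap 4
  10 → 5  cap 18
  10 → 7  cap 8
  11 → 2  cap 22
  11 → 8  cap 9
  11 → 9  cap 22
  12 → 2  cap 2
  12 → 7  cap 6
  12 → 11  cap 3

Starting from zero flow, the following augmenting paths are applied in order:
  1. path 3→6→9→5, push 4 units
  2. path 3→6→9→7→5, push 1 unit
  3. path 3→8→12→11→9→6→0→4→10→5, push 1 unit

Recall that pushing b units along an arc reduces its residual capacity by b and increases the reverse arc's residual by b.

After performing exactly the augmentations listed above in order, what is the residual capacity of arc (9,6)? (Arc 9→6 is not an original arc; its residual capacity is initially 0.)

Residual capacity of (9,6): 4

after path 1 (3→6→9→5, push 4): res(9,6)=4
after path 2 (3→6→9→7→5, push 1): res(9,6)=5
after path 3 (3→8→12→11→9→6→0→4→10→5, push 1): res(9,6)=4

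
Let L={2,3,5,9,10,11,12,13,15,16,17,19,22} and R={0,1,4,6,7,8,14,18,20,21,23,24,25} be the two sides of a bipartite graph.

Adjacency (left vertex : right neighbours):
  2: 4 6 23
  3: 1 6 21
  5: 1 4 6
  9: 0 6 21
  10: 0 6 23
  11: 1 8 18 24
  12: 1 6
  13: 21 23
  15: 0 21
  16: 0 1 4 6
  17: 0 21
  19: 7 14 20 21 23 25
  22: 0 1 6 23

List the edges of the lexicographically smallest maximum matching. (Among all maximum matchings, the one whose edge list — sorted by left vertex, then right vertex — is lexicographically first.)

Lex-smallest maximum matching: {(2,4), (3,1), (5,6), (9,0), (10,23), (11,8), (13,21), (19,7)}

|M| = 8 (so the lex-smallest maximum matching has 8 edges)
process left vertices in ascending order; for each, take the smallest-labelled available neighbour that still permits 8 edges overall, or leave it unmatched if none does
lex-smallest matching: {2-4, 3-1, 5-6, 9-0, 10-23, 11-8, 13-21, 19-7}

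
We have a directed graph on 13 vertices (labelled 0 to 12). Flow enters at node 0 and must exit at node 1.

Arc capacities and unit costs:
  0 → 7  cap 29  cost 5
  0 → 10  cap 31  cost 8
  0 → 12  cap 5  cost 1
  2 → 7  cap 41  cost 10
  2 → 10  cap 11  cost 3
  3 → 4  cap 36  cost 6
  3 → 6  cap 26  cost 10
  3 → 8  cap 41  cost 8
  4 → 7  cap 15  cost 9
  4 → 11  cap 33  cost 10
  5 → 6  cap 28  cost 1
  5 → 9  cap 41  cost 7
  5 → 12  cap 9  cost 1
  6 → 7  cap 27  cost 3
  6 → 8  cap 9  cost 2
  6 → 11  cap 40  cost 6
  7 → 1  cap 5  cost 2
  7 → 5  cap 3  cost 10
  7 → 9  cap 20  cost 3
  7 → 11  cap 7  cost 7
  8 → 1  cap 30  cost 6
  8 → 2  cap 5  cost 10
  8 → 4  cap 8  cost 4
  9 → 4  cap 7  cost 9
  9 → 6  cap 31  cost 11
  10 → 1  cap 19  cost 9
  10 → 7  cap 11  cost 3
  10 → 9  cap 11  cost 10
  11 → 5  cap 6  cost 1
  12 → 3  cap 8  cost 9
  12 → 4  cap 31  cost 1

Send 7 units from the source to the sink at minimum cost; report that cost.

shortest-cost path #1: 0→7→1 push 5 @ unit cost 7 (adds 35)
shortest-cost path #2: 0→10→1 push 2 @ unit cost 17 (adds 34)
total cost = 69

Minimum cost for 7 units: 69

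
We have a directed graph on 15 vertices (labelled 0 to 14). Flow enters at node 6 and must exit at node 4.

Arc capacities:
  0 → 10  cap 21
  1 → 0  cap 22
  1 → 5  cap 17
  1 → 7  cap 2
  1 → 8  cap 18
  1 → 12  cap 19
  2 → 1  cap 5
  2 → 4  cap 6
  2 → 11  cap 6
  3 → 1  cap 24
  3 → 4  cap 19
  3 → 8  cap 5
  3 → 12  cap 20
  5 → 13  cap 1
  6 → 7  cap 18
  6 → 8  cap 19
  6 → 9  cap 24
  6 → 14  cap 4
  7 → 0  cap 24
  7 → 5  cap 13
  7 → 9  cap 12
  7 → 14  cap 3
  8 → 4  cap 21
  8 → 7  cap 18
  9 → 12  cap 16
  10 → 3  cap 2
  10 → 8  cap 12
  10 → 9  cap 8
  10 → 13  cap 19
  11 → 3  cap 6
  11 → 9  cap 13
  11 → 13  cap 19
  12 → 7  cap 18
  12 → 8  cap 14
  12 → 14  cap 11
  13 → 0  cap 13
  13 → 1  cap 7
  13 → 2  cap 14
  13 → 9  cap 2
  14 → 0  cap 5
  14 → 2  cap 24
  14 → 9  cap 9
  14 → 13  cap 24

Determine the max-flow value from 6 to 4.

Maximum flow value: 35

augment #1: 6→8→4 bottleneck 19, total now 19
augment #2: 6→14→2→4 bottleneck 4, total now 23
augment #3: 6→7→14→2→4 bottleneck 2, total now 25
augment #4: 6→9→12→8→4 bottleneck 2, total now 27
augment #5: 6→7→0→10→3→4 bottleneck 2, total now 29
augment #6: 6→7→14→2→11→3→4 bottleneck 1, total now 30
augment #7: 6→7→5→13→2→11→3→4 bottleneck 1, total now 31
augment #8: 6→9→12→14→2→11→3→4 bottleneck 4, total now 35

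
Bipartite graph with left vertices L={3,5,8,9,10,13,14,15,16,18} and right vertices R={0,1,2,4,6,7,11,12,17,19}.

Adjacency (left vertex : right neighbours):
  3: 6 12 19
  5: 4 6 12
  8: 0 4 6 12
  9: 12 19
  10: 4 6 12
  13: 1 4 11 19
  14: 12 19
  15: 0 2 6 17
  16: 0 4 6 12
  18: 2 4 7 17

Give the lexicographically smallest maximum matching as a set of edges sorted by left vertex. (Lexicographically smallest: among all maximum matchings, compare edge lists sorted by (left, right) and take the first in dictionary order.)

|M| = 8 (so the lex-smallest maximum matching has 8 edges)
process left vertices in ascending order; for each, take the smallest-labelled available neighbour that still permits 8 edges overall, or leave it unmatched if none does
lex-smallest matching: {3-6, 5-4, 8-0, 9-12, 13-1, 14-19, 15-2, 18-7}

Lex-smallest maximum matching: {(3,6), (5,4), (8,0), (9,12), (13,1), (14,19), (15,2), (18,7)}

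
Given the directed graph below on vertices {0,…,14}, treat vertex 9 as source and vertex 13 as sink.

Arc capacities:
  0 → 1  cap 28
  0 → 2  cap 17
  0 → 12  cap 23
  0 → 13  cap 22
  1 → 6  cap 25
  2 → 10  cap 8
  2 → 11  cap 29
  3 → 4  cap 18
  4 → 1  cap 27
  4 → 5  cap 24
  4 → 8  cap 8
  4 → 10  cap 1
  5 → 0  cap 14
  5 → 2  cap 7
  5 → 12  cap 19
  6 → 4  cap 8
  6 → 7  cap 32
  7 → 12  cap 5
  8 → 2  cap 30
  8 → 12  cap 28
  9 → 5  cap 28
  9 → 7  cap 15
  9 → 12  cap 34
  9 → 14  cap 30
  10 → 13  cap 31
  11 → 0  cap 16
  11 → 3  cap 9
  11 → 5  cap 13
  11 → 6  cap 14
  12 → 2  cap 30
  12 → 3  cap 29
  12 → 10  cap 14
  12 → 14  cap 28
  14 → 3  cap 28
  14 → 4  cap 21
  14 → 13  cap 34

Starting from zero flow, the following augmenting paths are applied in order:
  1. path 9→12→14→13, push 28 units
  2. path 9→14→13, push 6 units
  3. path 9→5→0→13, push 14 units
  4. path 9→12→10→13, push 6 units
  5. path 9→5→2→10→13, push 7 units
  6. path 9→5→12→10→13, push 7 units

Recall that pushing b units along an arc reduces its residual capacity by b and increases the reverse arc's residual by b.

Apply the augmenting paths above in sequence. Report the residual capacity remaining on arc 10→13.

Residual capacity of (10,13): 11

after path 1 (9→12→14→13, push 28): res(10,13)=31
after path 2 (9→14→13, push 6): res(10,13)=31
after path 3 (9→5→0→13, push 14): res(10,13)=31
after path 4 (9→12→10→13, push 6): res(10,13)=25
after path 5 (9→5→2→10→13, push 7): res(10,13)=18
after path 6 (9→5→12→10→13, push 7): res(10,13)=11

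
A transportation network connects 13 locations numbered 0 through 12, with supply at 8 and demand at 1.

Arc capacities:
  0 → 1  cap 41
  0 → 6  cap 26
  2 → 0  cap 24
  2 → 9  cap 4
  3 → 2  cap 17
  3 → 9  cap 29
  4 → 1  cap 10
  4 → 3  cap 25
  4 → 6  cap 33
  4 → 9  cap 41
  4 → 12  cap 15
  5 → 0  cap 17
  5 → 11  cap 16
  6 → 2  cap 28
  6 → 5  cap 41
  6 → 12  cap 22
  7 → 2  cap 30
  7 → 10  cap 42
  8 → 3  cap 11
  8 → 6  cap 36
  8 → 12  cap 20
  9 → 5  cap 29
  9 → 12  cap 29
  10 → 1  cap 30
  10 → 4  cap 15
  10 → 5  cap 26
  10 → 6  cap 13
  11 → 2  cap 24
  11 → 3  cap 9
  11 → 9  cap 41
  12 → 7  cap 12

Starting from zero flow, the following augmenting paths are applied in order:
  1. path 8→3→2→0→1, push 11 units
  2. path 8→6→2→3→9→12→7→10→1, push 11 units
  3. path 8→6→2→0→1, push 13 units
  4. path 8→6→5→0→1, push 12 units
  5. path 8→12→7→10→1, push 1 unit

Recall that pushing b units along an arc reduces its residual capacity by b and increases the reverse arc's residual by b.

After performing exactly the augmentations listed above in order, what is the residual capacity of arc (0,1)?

after path 1 (8→3→2→0→1, push 11): res(0,1)=30
after path 2 (8→6→2→3→9→12→7→10→1, push 11): res(0,1)=30
after path 3 (8→6→2→0→1, push 13): res(0,1)=17
after path 4 (8→6→5→0→1, push 12): res(0,1)=5
after path 5 (8→12→7→10→1, push 1): res(0,1)=5

Residual capacity of (0,1): 5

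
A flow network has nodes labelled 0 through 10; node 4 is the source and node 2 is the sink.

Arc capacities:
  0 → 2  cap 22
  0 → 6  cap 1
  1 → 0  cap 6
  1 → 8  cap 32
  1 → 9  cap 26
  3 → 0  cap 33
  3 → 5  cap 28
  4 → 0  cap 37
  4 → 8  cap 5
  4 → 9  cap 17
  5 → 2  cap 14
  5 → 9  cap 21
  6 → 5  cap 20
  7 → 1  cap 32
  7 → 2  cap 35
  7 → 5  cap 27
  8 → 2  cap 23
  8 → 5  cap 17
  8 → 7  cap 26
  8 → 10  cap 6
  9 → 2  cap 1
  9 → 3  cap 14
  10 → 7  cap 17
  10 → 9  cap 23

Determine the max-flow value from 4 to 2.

Maximum flow value: 42

augment #1: 4→0→2 bottleneck 22, total now 22
augment #2: 4→8→2 bottleneck 5, total now 27
augment #3: 4→9→2 bottleneck 1, total now 28
augment #4: 4→0→6→5→2 bottleneck 1, total now 29
augment #5: 4→9→3→5→2 bottleneck 13, total now 42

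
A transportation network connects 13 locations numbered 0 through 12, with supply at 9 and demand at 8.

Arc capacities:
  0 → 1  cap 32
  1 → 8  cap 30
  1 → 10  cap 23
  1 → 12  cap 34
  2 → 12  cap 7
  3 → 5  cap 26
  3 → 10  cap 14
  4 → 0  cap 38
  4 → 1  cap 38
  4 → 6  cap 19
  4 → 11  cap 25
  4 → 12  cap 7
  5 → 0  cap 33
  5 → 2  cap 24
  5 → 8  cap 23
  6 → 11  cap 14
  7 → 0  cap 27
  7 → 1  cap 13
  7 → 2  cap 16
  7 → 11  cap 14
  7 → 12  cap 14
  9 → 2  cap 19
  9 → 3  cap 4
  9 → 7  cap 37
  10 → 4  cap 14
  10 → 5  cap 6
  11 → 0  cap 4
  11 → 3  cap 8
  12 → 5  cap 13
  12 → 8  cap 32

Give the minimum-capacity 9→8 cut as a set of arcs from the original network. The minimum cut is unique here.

Min-cut arcs: {(2,12), (9,3), (9,7)} (total capacity 48)

augment #1: 9→2→12→8 push 7
augment #2: 9→3→5→8 push 4
augment #3: 9→7→1→8 push 13
augment #4: 9→7→12→8 push 14
augment #5: 9→7→0→1→8 push 10
max flow = 48; residual-reachable set from 9 gives S-side
cut edges (S→T): {(2,12), (9,3), (9,7)} total cap 48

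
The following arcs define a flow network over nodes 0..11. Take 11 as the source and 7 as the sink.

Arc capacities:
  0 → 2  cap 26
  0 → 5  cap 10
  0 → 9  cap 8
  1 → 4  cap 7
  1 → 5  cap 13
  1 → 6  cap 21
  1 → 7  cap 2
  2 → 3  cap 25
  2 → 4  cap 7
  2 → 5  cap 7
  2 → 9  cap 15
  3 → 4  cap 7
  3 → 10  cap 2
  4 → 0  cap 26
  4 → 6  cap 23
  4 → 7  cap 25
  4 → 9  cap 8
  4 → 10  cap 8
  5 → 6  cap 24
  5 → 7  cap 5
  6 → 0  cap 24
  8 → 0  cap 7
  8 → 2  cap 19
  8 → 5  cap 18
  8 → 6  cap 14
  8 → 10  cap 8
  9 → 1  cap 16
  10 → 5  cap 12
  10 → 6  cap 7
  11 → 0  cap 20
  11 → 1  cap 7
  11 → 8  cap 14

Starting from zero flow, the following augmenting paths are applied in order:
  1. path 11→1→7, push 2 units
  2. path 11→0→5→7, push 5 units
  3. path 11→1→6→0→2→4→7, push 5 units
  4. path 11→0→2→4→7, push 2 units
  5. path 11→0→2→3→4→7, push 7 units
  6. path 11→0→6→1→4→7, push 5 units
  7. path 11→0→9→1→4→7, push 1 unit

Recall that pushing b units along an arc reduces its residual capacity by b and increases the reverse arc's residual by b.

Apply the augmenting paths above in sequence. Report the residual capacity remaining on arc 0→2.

Residual capacity of (0,2): 12

after path 1 (11→1→7, push 2): res(0,2)=26
after path 2 (11→0→5→7, push 5): res(0,2)=26
after path 3 (11→1→6→0→2→4→7, push 5): res(0,2)=21
after path 4 (11→0→2→4→7, push 2): res(0,2)=19
after path 5 (11→0→2→3→4→7, push 7): res(0,2)=12
after path 6 (11→0→6→1→4→7, push 5): res(0,2)=12
after path 7 (11→0→9→1→4→7, push 1): res(0,2)=12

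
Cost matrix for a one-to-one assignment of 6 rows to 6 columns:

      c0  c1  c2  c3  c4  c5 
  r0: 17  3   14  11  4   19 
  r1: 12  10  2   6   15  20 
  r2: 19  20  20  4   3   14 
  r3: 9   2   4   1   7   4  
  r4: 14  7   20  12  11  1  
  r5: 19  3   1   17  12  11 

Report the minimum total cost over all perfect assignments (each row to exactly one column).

Minimum assignment cost: 21

optimal assignment: row0→col1 (cost 3), row1→col0 (cost 12), row2→col4 (cost 3), row3→col3 (cost 1), row4→col5 (cost 1), row5→col2 (cost 1)
total = 3 + 12 + 3 + 1 + 1 + 1 = 21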